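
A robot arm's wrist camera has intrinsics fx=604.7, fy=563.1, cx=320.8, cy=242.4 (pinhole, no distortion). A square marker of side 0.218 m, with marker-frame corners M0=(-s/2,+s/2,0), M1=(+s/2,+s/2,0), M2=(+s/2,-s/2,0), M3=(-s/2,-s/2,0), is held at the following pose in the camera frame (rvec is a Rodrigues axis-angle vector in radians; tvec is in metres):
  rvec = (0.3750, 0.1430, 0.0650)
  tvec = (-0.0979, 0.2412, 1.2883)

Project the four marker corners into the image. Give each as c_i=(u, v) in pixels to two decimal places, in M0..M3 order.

c0=(226.39, 381.93) c1=(323.45, 393.24) c2=(327.55, 310.73) c3=(224.21, 300.51)

Intrinsics K: fx=604.7, fy=563.1, cx=320.8, cy=242.4
Marker side s = 0.218 m; corners in marker frame (Z=0):
  M0 = (-0.1090, +0.1090, 0)
  M1 = (+0.1090, +0.1090, 0)
  M2 = (+0.1090, -0.1090, 0)
  M3 = (-0.1090, -0.1090, 0)
rvec = (0.3750, 0.1430, 0.0650), |rvec| = θ = 0.40657 rad = 23.295°
Rodrigues: sinθ=0.39546, 1−cosθ=0.08152; R = I + sinθ·[k]× + (1−cosθ)·[k]×²:
    [+0.98783 -0.03678 +0.15111]
    [+0.08967 +0.92857 -0.36017]
    [-0.12707 +0.36934 +0.92057]
t = (-0.0979, 0.2412, 1.2883) m
M0: Pc = R·M0+t = (-0.20958, +0.33264, +1.34241); u = 604.7·(-0.20958)/1.34241 + 320.8 = 226.3917, v = 563.1·(+0.33264)/1.34241 + 242.4 = 381.9324
M1: Pc = R·M1+t = (+0.00576, +0.35219, +1.31471); u = 604.7·(+0.00576)/1.31471 + 320.8 = 323.4515, v = 563.1·(+0.35219)/1.31471 + 242.4 = 393.2450
M2: Pc = R·M2+t = (+0.01378, +0.14976, +1.23419); u = 604.7·(+0.01378)/1.23419 + 320.8 = 327.5529, v = 563.1·(+0.14976)/1.23419 + 242.4 = 310.7281
M3: Pc = R·M3+t = (-0.20156, +0.13021, +1.26189); u = 604.7·(-0.20156)/1.26189 + 320.8 = 224.2100, v = 563.1·(+0.13021)/1.26189 + 242.4 = 300.5052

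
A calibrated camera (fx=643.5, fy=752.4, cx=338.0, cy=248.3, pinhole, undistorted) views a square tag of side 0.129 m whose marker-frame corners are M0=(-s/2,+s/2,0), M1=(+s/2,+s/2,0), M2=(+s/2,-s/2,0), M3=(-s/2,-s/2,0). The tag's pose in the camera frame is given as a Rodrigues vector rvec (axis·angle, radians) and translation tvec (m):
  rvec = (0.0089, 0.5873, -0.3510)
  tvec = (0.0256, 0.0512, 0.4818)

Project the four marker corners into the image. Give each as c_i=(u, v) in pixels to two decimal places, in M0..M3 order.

c0=(333.84, 443.57) c1=(479.09, 403.82) c2=(415.50, 198.05) c3=(282.04, 264.53)

Intrinsics K: fx=643.5, fy=752.4, cx=338.0, cy=248.3
Marker side s = 0.129 m; corners in marker frame (Z=0):
  M0 = (-0.0645, +0.0645, 0)
  M1 = (+0.0645, +0.0645, 0)
  M2 = (+0.0645, -0.0645, 0)
  M3 = (-0.0645, -0.0645, 0)
rvec = (0.0089, 0.5873, -0.3510), |rvec| = θ = 0.68425 rad = 39.205°
Rodrigues: sinθ=0.63209, 1−cosθ=0.22511; R = I + sinθ·[k]× + (1−cosθ)·[k]×²:
    [+0.77493 +0.32676 +0.54103]
    [-0.32173 +0.94073 -0.10733]
    [-0.54403 -0.09089 +0.83413]
t = (0.0256, 0.0512, 0.4818) m
M0: Pc = R·M0+t = (-0.00331, +0.13263, +0.51103); u = 643.5·(-0.00331)/0.51103 + 338.0 = 333.8356, v = 752.4·(+0.13263)/0.51103 + 248.3 = 443.5727
M1: Pc = R·M1+t = (+0.09666, +0.09113, +0.44085); u = 643.5·(+0.09666)/0.44085 + 338.0 = 479.0918, v = 752.4·(+0.09113)/0.44085 + 248.3 = 403.8247
M2: Pc = R·M2+t = (+0.05451, -0.03023, +0.45257); u = 643.5·(+0.05451)/0.45257 + 338.0 = 415.5022, v = 752.4·(-0.03023)/0.45257 + 248.3 = 198.0450
M3: Pc = R·M3+t = (-0.04546, +0.01127, +0.52275); u = 643.5·(-0.04546)/0.52275 + 338.0 = 282.0409, v = 752.4·(+0.01127)/0.52275 + 248.3 = 264.5278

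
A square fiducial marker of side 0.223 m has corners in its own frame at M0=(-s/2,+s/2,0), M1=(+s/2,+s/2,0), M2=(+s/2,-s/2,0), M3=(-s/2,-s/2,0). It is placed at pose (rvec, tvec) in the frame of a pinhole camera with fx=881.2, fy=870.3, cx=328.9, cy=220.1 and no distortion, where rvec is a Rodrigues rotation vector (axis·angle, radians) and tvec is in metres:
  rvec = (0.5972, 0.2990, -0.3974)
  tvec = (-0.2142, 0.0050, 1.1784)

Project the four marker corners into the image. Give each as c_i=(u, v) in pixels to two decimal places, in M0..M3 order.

Intrinsics K: fx=881.2, fy=870.3, cx=328.9, cy=220.1
Marker side s = 0.223 m; corners in marker frame (Z=0):
  M0 = (-0.1115, +0.1115, 0)
  M1 = (+0.1115, +0.1115, 0)
  M2 = (+0.1115, -0.1115, 0)
  M3 = (-0.1115, -0.1115, 0)
rvec = (0.5972, 0.2990, -0.3974), |rvec| = θ = 0.77716 rad = 44.528°
Rodrigues: sinθ=0.70126, 1−cosθ=0.28709; R = I + sinθ·[k]× + (1−cosθ)·[k]×²:
    [+0.88244 +0.44346 +0.15699]
    [-0.27371 +0.75540 -0.59535]
    [-0.38261 +0.48239 +0.78798]
t = (-0.2142, 0.0050, 1.1784) m
M0: Pc = R·M0+t = (-0.26315, +0.11975, +1.27485); u = 881.2·(-0.26315)/1.27485 + 328.9 = 147.0087, v = 870.3·(+0.11975)/1.27485 + 220.1 = 301.8472
M1: Pc = R·M1+t = (-0.06636, +0.05871, +1.18953); u = 881.2·(-0.06636)/1.18953 + 328.9 = 279.7391, v = 870.3·(+0.05871)/1.18953 + 220.1 = 263.0535
M2: Pc = R·M2+t = (-0.16525, -0.10975, +1.08195); u = 881.2·(-0.16525)/1.08195 + 328.9 = 194.3077, v = 870.3·(-0.10975)/1.08195 + 220.1 = 131.8224
M3: Pc = R·M3+t = (-0.36204, -0.04871, +1.16727); u = 881.2·(-0.36204)/1.16727 + 328.9 = 55.5898, v = 870.3·(-0.04871)/1.16727 + 220.1 = 183.7835

c0=(147.01, 301.85) c1=(279.74, 263.05) c2=(194.31, 131.82) c3=(55.59, 183.78)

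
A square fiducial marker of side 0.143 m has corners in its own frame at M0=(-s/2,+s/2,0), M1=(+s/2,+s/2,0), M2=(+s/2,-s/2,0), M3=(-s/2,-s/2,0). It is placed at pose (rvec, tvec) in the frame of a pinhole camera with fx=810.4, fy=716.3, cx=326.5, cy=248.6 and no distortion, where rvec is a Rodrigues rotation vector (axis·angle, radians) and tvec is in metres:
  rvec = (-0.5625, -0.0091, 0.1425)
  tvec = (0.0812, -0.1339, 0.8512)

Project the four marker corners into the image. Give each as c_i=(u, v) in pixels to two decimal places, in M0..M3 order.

Intrinsics K: fx=810.4, fy=716.3, cx=326.5, cy=248.6
Marker side s = 0.143 m; corners in marker frame (Z=0):
  M0 = (-0.0715, +0.0715, 0)
  M1 = (+0.0715, +0.0715, 0)
  M2 = (+0.0715, -0.0715, 0)
  M3 = (-0.0715, -0.0715, 0)
rvec = (-0.5625, -0.0091, 0.1425), |rvec| = θ = 0.58034 rad = 33.251°
Rodrigues: sinθ=0.54831, 1−cosθ=0.16372; R = I + sinθ·[k]× + (1−cosθ)·[k]×²:
    [+0.99009 -0.13215 -0.04756]
    [+0.13712 +0.83632 +0.53082]
    [-0.03037 -0.53208 +0.84615]
t = (0.0812, -0.1339, 0.8512) m
M0: Pc = R·M0+t = (+0.00096, -0.08391, +0.81533); u = 810.4·(+0.00096)/0.81533 + 326.5 = 327.4544, v = 716.3·(-0.08391)/0.81533 + 248.6 = 174.8835
M1: Pc = R·M1+t = (+0.14254, -0.06430, +0.81098); u = 810.4·(+0.14254)/0.81098 + 326.5 = 468.9401, v = 716.3·(-0.06430)/0.81098 + 248.6 = 191.8080
M2: Pc = R·M2+t = (+0.16144, -0.18389, +0.88707); u = 810.4·(+0.16144)/0.88707 + 326.5 = 473.9860, v = 716.3·(-0.18389)/0.88707 + 248.6 = 100.1093
M3: Pc = R·M3+t = (+0.01986, -0.20350, +0.89142); u = 810.4·(+0.01986)/0.89142 + 326.5 = 344.5525, v = 716.3·(-0.20350)/0.89142 + 248.6 = 85.0761

c0=(327.45, 174.88) c1=(468.94, 191.81) c2=(473.99, 100.11) c3=(344.55, 85.08)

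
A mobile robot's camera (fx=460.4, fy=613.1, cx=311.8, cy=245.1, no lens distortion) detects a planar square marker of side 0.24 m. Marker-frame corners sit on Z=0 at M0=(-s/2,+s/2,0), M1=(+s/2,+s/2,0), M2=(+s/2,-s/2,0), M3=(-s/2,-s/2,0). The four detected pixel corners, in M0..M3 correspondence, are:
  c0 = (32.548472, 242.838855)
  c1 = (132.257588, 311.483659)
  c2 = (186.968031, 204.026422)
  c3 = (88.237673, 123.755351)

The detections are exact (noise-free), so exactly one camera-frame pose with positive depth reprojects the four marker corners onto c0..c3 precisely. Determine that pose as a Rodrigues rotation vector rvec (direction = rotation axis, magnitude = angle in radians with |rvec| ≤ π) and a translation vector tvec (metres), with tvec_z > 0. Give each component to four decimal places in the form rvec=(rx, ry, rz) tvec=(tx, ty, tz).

Intrinsics K: fx=460.4, fy=613.1, cx=311.8, cy=245.1
Marker side s = 0.24 m; corners in marker frame (Z=0):
  M0 = (-0.1200, +0.1200, 0)
  M1 = (+0.1200, +0.1200, 0)
  M2 = (+0.1200, -0.1200, 0)
  M3 = (-0.1200, -0.1200, 0)
Detected image corners:
  c0 = (32.548472, 242.838855) px
  c1 = (132.257588, 311.483659) px
  c2 = (186.968031, 204.026422) px
  c3 = (88.237673, 123.755351) px
Planar DLT: solve 8×8 A·h = b for H (H[2,2]=1):
  H  [+450.07470 -214.06388 +111.50763]
  H  [+383.24342 +502.77498 +222.99294]
  H  [+0.33294 +0.14412 +1.00000]
B = K⁻¹H; ‖b₁‖=0.958412, ‖b₂‖=0.958412; λ = 2/(‖b₁‖+‖b₂‖) = 1.043393, sign → tz>0 ⇒ λ=+1.043393
r₁ = λ·B[:,0] = (+0.78473,+0.51334,+0.34738); r₂ = λ·B[:,1] = (-0.58697,+0.79552,+0.15038)
r₃ = r₁×r₂ = (-0.19916,-0.32191,+0.92559); SVD([r₁ r₂ r₃]) → R = UVᵀ:
  R  [+0.78473 -0.58697 -0.19916]
  R  [+0.51334 +0.79552 -0.32191]
  R  [+0.34738 +0.15038 +0.92559]
t = (-0.45392, -0.03762, +1.04339) m
tr R = 2.505842; θ = arccos((tr R − 1)/2) = 0.718307 rad = 41.156°
axis k = ((R−Rᵀ)₃₂, (R−Rᵀ)₁₃, (R−Rᵀ)₂₁) / (2 sinθ) = (+0.358818, -0.415233, +0.835961)
rvec = θ·k = (+0.257742, -0.298264, +0.600477)

rvec=(0.2577, -0.2983, 0.6005) tvec=(-0.4539, -0.0376, 1.0434)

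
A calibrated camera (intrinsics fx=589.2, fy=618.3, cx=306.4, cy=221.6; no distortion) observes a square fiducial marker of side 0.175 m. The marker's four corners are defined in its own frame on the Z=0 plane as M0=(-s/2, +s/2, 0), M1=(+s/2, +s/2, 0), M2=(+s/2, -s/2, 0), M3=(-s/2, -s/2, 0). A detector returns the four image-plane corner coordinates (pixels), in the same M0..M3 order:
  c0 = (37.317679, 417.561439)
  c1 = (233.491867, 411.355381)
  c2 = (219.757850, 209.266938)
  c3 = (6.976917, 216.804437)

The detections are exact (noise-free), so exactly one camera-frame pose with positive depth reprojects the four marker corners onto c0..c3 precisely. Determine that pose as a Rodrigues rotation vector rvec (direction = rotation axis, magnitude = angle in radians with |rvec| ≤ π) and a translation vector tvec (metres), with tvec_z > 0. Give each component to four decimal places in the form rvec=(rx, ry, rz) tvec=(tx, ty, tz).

Intrinsics K: fx=589.2, fy=618.3, cx=306.4, cy=221.6
Marker side s = 0.175 m; corners in marker frame (Z=0):
  M0 = (-0.0875, +0.0875, 0)
  M1 = (+0.0875, +0.0875, 0)
  M2 = (+0.0875, -0.0875, 0)
  M3 = (-0.0875, -0.0875, 0)
Detected image corners:
  c0 = (37.317679, 417.561439) px
  c1 = (233.491867, 411.355381) px
  c2 = (219.757850, 209.266938) px
  c3 = (6.976917, 216.804437) px
Planar DLT: solve 8×8 A·h = b for H (H[2,2]=1):
  H  [+1163.78770 +184.03788 +124.64024]
  H  [-45.97029 +1297.32525 +317.86404]
  H  [-0.02186 +0.46644 +1.00000]
B = K⁻¹H; ‖b₁‖=1.987801, ‖b₂‖=1.987801; λ = 2/(‖b₁‖+‖b₂‖) = 0.503069, sign → tz>0 ⇒ λ=+0.503069
r₁ = λ·B[:,0] = (+0.99938,-0.03346,-0.01100); r₂ = λ·B[:,1] = (+0.03511,+0.97144,+0.23465)
r₃ = r₁×r₂ = (+0.00283,-0.23489,+0.97202); SVD([r₁ r₂ r₃]) → R = UVᵀ:
  R  [+0.99938 +0.03511 +0.00283]
  R  [-0.03346 +0.97144 -0.23489]
  R  [-0.01100 +0.23465 +0.97202]
t = (-0.15519, +0.07832, +0.50307) m
tr R = 2.942841; θ = arccos((tr R − 1)/2) = 0.239652 rad = 13.731°
axis k = ((R−Rᵀ)₃₂, (R−Rᵀ)₁₃, (R−Rᵀ)₂₁) / (2 sinθ) = (+0.989085, +0.029127, -0.144440)
rvec = θ·k = (+0.237036, +0.006980, -0.034615)

rvec=(0.2370, 0.0070, -0.0346) tvec=(-0.1552, 0.0783, 0.5031)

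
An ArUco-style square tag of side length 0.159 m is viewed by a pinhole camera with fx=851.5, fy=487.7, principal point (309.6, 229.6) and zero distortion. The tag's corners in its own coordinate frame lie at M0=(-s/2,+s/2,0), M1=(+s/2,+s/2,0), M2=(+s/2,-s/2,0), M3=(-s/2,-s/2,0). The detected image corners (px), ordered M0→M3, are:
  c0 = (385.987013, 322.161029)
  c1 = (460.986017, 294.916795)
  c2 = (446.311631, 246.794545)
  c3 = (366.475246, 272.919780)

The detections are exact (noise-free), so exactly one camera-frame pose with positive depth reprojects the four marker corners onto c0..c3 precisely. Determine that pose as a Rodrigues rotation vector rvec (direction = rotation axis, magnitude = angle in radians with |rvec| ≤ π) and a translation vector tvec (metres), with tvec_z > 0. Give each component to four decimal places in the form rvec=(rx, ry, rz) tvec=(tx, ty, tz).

rvec=(0.3711, -0.5322, -0.3435) tvec=(0.1655, 0.1488, 1.3226)

Intrinsics K: fx=851.5, fy=487.7, cx=309.6, cy=229.6
Marker side s = 0.159 m; corners in marker frame (Z=0):
  M0 = (-0.0795, +0.0795, 0)
  M1 = (+0.0795, +0.0795, 0)
  M2 = (+0.0795, -0.0795, 0)
  M3 = (-0.0795, -0.0795, 0)
Detected image corners:
  c0 = (385.987013, 322.161029) px
  c1 = (460.986017, 294.916795) px
  c2 = (446.311631, 246.794545) px
  c3 = (366.475246, 272.919780) px
Planar DLT: solve 8×8 A·h = b for H (H[2,2]=1):
  H  [+619.75763 +240.76048 +416.14700]
  H  [-76.65840 +397.62011 +284.48069]
  H  [+0.32111 +0.32208 +1.00000]
B = K⁻¹H; ‖b₁‖=0.756060, ‖b₂‖=0.756060; λ = 2/(‖b₁‖+‖b₂‖) = 1.322646, sign → tz>0 ⇒ λ=+1.322646
r₁ = λ·B[:,0] = (+0.80825,-0.40785,+0.42472); r₂ = λ·B[:,1] = (+0.21908,+0.87780,+0.42600)
r₃ = r₁×r₂ = (-0.54656,-0.25127,+0.79883); SVD([r₁ r₂ r₃]) → R = UVᵀ:
  R  [+0.80825 +0.21908 -0.54656]
  R  [-0.40785 +0.87780 -0.25127]
  R  [+0.42472 +0.42600 +0.79883]
t = (+0.16550, +0.14884, +1.32265) m
tr R = 2.484880; θ = arccos((tr R − 1)/2) = 0.734091 rad = 42.060°
axis k = ((R−Rᵀ)₃₂, (R−Rᵀ)₁₃, (R−Rᵀ)₂₁) / (2 sinθ) = (+0.505490, -0.724933, -0.467922)
rvec = θ·k = (+0.371076, -0.532167, -0.343497)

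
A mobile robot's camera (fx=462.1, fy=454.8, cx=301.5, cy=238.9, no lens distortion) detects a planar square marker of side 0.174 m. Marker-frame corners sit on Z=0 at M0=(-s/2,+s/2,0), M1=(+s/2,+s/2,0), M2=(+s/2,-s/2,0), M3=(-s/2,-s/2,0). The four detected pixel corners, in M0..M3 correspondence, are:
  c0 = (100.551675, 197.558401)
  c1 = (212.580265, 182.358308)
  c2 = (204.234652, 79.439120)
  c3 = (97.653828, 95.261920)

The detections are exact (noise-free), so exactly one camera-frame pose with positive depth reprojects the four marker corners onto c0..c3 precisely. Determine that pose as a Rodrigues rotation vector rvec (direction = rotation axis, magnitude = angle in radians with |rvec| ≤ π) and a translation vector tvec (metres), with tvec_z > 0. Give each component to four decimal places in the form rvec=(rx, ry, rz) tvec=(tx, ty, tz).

Intrinsics K: fx=462.1, fy=454.8, cx=301.5, cy=238.9
Marker side s = 0.174 m; corners in marker frame (Z=0):
  M0 = (-0.0870, +0.0870, 0)
  M1 = (+0.0870, +0.0870, 0)
  M2 = (+0.0870, -0.0870, 0)
  M3 = (-0.0870, -0.0870, 0)
Detected image corners:
  c0 = (100.551675, 197.558401) px
  c1 = (212.580265, 182.358308) px
  c2 = (204.234652, 79.439120) px
  c3 = (97.653828, 95.261920) px
Planar DLT: solve 8×8 A·h = b for H (H[2,2]=1):
  H  [+615.87552 -11.22467 +153.31718]
  H  [-99.94653 +550.52547 +137.44609]
  H  [-0.07758 -0.28245 +1.00000]
B = K⁻¹H; ‖b₁‖=1.397080, ‖b₂‖=1.397080; λ = 2/(‖b₁‖+‖b₂‖) = 0.715779, sign → tz>0 ⇒ λ=+0.715779
r₁ = λ·B[:,0] = (+0.99020,-0.12813,-0.05553); r₂ = λ·B[:,1] = (+0.11452,+0.97263,-0.20217)
r₃ = r₁×r₂ = (+0.07991,+0.19383,+0.97777); SVD([r₁ r₂ r₃]) → R = UVᵀ:
  R  [+0.99020 +0.11452 +0.07991]
  R  [-0.12813 +0.97263 +0.19383]
  R  [-0.05553 -0.20217 +0.97777]
t = (-0.22953, -0.15967, +0.71578) m
tr R = 2.940608; θ = arccos((tr R − 1)/2) = 0.244312 rad = 13.998°
axis k = ((R−Rᵀ)₃₂, (R−Rᵀ)₁₃, (R−Rᵀ)₂₁) / (2 sinθ) = (-0.818560, +0.279963, -0.501578)
rvec = θ·k = (-0.199984, +0.068398, -0.122541)

rvec=(-0.2000, 0.0684, -0.1225) tvec=(-0.2295, -0.1597, 0.7158)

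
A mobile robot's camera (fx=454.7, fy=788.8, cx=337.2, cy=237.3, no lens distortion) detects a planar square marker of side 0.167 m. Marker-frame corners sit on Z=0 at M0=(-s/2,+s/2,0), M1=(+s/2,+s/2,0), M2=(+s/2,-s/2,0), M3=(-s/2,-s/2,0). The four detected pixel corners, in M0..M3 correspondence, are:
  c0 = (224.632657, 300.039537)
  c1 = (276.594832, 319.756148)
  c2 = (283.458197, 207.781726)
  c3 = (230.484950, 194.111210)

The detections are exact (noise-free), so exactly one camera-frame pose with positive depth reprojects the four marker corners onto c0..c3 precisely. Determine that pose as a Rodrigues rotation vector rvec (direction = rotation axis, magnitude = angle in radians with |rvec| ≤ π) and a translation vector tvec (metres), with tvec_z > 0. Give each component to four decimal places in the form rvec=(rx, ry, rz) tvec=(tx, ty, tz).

Intrinsics K: fx=454.7, fy=788.8, cx=337.2, cy=237.3
Marker side s = 0.167 m; corners in marker frame (Z=0):
  M0 = (-0.0835, +0.0835, 0)
  M1 = (+0.0835, +0.0835, 0)
  M2 = (+0.0835, -0.0835, 0)
  M3 = (-0.0835, -0.0835, 0)
Detected image corners:
  c0 = (224.632657, 300.039537) px
  c1 = (276.594832, 319.756148) px
  c2 = (283.458197, 207.781726) px
  c3 = (230.484950, 194.111210) px
Planar DLT: solve 8×8 A·h = b for H (H[2,2]=1):
  H  [+226.95678 -19.26534 +253.02042]
  H  [+12.31056 +670.72291 +255.51818]
  H  [-0.34360 +0.07376 +1.00000]
B = K⁻¹H; ‖b₁‖=0.837045, ‖b₂‖=0.837045; λ = 2/(‖b₁‖+‖b₂‖) = 1.194680, sign → tz>0 ⇒ λ=+1.194680
r₁ = λ·B[:,0] = (+0.90072,+0.14214,-0.41049); r₂ = λ·B[:,1] = (-0.11596,+0.98934,+0.08811)
r₃ = r₁×r₂ = (+0.41864,-0.03177,+0.90760); SVD([r₁ r₂ r₃]) → R = UVᵀ:
  R  [+0.90072 -0.11596 +0.41864]
  R  [+0.14214 +0.98934 -0.03177]
  R  [-0.41049 +0.08811 +0.90760]
t = (-0.22117, +0.02759, +1.19468) m
tr R = 2.797656; θ = arccos((tr R − 1)/2) = 0.453708 rad = 25.996°
axis k = ((R−Rᵀ)₃₂, (R−Rᵀ)₁₃, (R−Rᵀ)₂₁) / (2 sinθ) = (+0.136755, +0.945838, +0.294429)
rvec = θ·k = (+0.062047, +0.429135, +0.133585)

rvec=(0.0620, 0.4291, 0.1336) tvec=(-0.2212, 0.0276, 1.1947)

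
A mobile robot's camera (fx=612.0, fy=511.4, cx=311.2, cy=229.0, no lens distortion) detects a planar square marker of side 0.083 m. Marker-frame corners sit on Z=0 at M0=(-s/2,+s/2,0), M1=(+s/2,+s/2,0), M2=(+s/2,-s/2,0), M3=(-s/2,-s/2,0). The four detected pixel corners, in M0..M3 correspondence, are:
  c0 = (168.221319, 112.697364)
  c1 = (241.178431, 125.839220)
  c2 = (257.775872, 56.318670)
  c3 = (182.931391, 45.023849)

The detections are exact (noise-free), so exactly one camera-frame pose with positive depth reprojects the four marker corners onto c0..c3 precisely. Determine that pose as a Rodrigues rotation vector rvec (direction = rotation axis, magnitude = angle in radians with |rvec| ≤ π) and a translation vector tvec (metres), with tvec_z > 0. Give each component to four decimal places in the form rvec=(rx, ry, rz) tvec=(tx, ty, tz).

Intrinsics K: fx=612.0, fy=511.4, cx=311.2, cy=229.0
Marker side s = 0.083 m; corners in marker frame (Z=0):
  M0 = (-0.0415, +0.0415, 0)
  M1 = (+0.0415, +0.0415, 0)
  M2 = (+0.0415, -0.0415, 0)
  M3 = (-0.0415, -0.0415, 0)
Detected image corners:
  c0 = (168.221319, 112.697364) px
  c1 = (241.178431, 125.839220) px
  c2 = (257.775872, 56.318670) px
  c3 = (182.931391, 45.023849) px
Planar DLT: solve 8×8 A·h = b for H (H[2,2]=1):
  H  [+812.59917 -139.48297 +211.89159]
  H  [+116.26491 +845.86974 +85.20493]
  H  [-0.36543 +0.23030 +1.00000]
B = K⁻¹H; ‖b₁‖=1.605420, ‖b₂‖=1.605420; λ = 2/(‖b₁‖+‖b₂‖) = 0.622890, sign → tz>0 ⇒ λ=+0.622890
r₁ = λ·B[:,0] = (+0.94280,+0.24354,-0.22762); r₂ = λ·B[:,1] = (-0.21491,+0.96604,+0.14345)
r₃ = r₁×r₂ = (+0.25483,-0.08633,+0.96313); SVD([r₁ r₂ r₃]) → R = UVᵀ:
  R  [+0.94280 -0.21491 +0.25483]
  R  [+0.24354 +0.96604 -0.08633]
  R  [-0.22762 +0.14345 +0.96313]
t = (-0.10108, -0.17514, +0.62289) m
tr R = 2.871970; θ = arccos((tr R − 1)/2) = 0.359749 rad = 20.612°
axis k = ((R−Rᵀ)₃₂, (R−Rᵀ)₁₃, (R−Rᵀ)₂₁) / (2 sinθ) = (+0.326349, +0.685220, +0.651130)
rvec = θ·k = (+0.117404, +0.246507, +0.234243)

rvec=(0.1174, 0.2465, 0.2342) tvec=(-0.1011, -0.1751, 0.6229)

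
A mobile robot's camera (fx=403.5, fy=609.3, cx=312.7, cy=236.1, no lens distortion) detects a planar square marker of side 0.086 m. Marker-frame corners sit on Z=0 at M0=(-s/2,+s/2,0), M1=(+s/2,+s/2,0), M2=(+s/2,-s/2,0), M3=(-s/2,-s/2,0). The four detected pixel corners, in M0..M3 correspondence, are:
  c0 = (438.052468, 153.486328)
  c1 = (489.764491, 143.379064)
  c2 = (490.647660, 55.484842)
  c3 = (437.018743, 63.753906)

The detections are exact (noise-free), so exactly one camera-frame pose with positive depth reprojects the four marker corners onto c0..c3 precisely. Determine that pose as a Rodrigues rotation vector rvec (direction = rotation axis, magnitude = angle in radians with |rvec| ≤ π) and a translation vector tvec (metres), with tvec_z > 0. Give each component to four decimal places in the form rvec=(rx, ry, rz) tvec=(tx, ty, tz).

rvec=(0.2470, -0.1891, -0.1216) tvec=(0.2254, -0.1294, 0.6004)

Intrinsics K: fx=403.5, fy=609.3, cx=312.7, cy=236.1
Marker side s = 0.086 m; corners in marker frame (Z=0):
  M0 = (-0.0430, +0.0430, 0)
  M1 = (+0.0430, +0.0430, 0)
  M2 = (+0.0430, -0.0430, 0)
  M3 = (-0.0430, -0.0430, 0)
Detected image corners:
  c0 = (438.052468, 153.486328) px
  c1 = (489.764491, 143.379064) px
  c2 = (490.647660, 55.484842) px
  c3 = (437.018743, 63.753906) px
Planar DLT: solve 8×8 A·h = b for H (H[2,2]=1):
  H  [+744.17213 +196.85465 +464.19359]
  H  [-77.44783 +1076.56254 +104.77715]
  H  [+0.28441 +0.42278 +1.00000]
B = K⁻¹H; ‖b₁‖=1.665597, ‖b₂‖=1.665597; λ = 2/(‖b₁‖+‖b₂‖) = 0.600385, sign → tz>0 ⇒ λ=+0.600385
r₁ = λ·B[:,0] = (+0.97496,-0.14248,+0.17075); r₂ = λ·B[:,1] = (+0.09620,+0.96245,+0.25383)
r₃ = r₁×r₂ = (-0.20051,-0.23105,+0.95206); SVD([r₁ r₂ r₃]) → R = UVᵀ:
  R  [+0.97496 +0.09620 -0.20051]
  R  [-0.14248 +0.96245 -0.23105]
  R  [+0.17075 +0.25383 +0.95206]
t = (+0.22541, -0.12940, +0.60039) m
tr R = 2.889468; θ = arccos((tr R − 1)/2) = 0.334014 rad = 19.138°
axis k = ((R−Rᵀ)₃₂, (R−Rᵀ)₁₃, (R−Rᵀ)₂₁) / (2 sinθ) = (+0.739513, -0.566226, -0.364018)
rvec = θ·k = (+0.247007, -0.189127, -0.121587)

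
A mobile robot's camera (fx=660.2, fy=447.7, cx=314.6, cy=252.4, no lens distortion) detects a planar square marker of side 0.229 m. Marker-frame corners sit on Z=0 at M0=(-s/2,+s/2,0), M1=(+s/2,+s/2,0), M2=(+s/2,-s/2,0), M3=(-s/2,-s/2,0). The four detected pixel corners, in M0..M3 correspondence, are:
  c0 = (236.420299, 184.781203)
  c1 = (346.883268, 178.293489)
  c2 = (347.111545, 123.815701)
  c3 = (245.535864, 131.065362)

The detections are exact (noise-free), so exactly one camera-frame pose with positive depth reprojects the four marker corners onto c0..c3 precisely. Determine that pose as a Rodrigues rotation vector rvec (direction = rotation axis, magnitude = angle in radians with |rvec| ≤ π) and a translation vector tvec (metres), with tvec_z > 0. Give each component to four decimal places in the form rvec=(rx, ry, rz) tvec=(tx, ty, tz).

rvec=(-0.5482, 0.1659, -0.0176) tvec=(-0.0450, -0.3102, 1.4024)

Intrinsics K: fx=660.2, fy=447.7, cx=314.6, cy=252.4
Marker side s = 0.229 m; corners in marker frame (Z=0):
  M0 = (-0.1145, +0.1145, 0)
  M1 = (+0.1145, +0.1145, 0)
  M2 = (+0.1145, -0.1145, 0)
  M3 = (-0.1145, -0.1145, 0)
Detected image corners:
  c0 = (236.420299, 184.781203) px
  c1 = (346.883268, 178.293489) px
  c2 = (347.111545, 123.815701) px
  c3 = (245.535864, 131.065362) px
Planar DLT: solve 8×8 A·h = b for H (H[2,2]=1):
  H  [+430.21783 -129.66577 +293.42782]
  H  [-46.84117 +178.91891 +153.38313]
  H  [-0.10859 -0.37084 +1.00000]
B = K⁻¹H; ‖b₁‖=0.713050, ‖b₂‖=0.713050; λ = 2/(‖b₁‖+‖b₂‖) = 1.402427, sign → tz>0 ⇒ λ=+1.402427
r₁ = λ·B[:,0] = (+0.98646,-0.06087,-0.15229); r₂ = λ·B[:,1] = (-0.02761,+0.85367,-0.52008)
r₃ = r₁×r₂ = (+0.16167,+0.51724,+0.84043); SVD([r₁ r₂ r₃]) → R = UVᵀ:
  R  [+0.98646 -0.02761 +0.16167]
  R  [-0.06087 +0.85367 +0.51724]
  R  [-0.15229 -0.52008 +0.84043]
t = (-0.04497, -0.31017, +1.40243) m
tr R = 2.680562; θ = arccos((tr R − 1)/2) = 0.572995 rad = 32.830°
axis k = ((R−Rᵀ)₃₂, (R−Rᵀ)₁₃, (R−Rᵀ)₂₁) / (2 sinθ) = (-0.956672, +0.289549, -0.030674)
rvec = θ·k = (-0.548168, +0.165910, -0.017576)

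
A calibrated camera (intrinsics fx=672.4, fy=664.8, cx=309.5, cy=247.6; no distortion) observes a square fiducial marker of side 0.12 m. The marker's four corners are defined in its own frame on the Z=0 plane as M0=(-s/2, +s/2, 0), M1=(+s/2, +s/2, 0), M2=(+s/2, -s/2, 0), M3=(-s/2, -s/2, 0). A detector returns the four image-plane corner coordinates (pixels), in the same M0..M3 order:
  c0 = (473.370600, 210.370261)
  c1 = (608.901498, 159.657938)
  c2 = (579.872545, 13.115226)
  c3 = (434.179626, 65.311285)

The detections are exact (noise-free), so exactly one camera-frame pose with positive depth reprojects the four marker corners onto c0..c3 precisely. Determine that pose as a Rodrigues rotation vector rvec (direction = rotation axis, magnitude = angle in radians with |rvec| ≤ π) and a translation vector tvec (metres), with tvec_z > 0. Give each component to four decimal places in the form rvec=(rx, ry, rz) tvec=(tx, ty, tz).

Intrinsics K: fx=672.4, fy=664.8, cx=309.5, cy=247.6
Marker side s = 0.12 m; corners in marker frame (Z=0):
  M0 = (-0.0600, +0.0600, 0)
  M1 = (+0.0600, +0.0600, 0)
  M2 = (+0.0600, -0.0600, 0)
  M3 = (-0.0600, -0.0600, 0)
Detected image corners:
  c0 = (473.370600, 210.370261) px
  c1 = (608.901498, 159.657938) px
  c2 = (579.872545, 13.115226) px
  c3 = (434.179626, 65.311285) px
Planar DLT: solve 8×8 A·h = b for H (H[2,2]=1):
  H  [+1231.97267 +584.61989 +525.16448]
  H  [-415.38063 +1279.37111 +114.44146]
  H  [+0.11766 +0.57371 +1.00000]
B = K⁻¹H; ‖b₁‖=1.903251, ‖b₂‖=1.903251; λ = 2/(‖b₁‖+‖b₂‖) = 0.525417, sign → tz>0 ⇒ λ=+0.525417
r₁ = λ·B[:,0] = (+0.93421,-0.35132,+0.06182); r₂ = λ·B[:,1] = (+0.31808,+0.89887,+0.30144)
r₃ = r₁×r₂ = (-0.16147,-0.26194,+0.95148); SVD([r₁ r₂ r₃]) → R = UVᵀ:
  R  [+0.93421 +0.31808 -0.16147]
  R  [-0.35132 +0.89887 -0.26194]
  R  [+0.06182 +0.30144 +0.95148]
t = (+0.16852, -0.10524, +0.52542) m
tr R = 2.784562; θ = arccos((tr R − 1)/2) = 0.468424 rad = 26.839°
axis k = ((R−Rᵀ)₃₂, (R−Rᵀ)₁₃, (R−Rᵀ)₂₁) / (2 sinθ) = (+0.623921, -0.247286, -0.741331)
rvec = θ·k = (+0.292260, -0.115835, -0.347257)

rvec=(0.2923, -0.1158, -0.3473) tvec=(0.1685, -0.1052, 0.5254)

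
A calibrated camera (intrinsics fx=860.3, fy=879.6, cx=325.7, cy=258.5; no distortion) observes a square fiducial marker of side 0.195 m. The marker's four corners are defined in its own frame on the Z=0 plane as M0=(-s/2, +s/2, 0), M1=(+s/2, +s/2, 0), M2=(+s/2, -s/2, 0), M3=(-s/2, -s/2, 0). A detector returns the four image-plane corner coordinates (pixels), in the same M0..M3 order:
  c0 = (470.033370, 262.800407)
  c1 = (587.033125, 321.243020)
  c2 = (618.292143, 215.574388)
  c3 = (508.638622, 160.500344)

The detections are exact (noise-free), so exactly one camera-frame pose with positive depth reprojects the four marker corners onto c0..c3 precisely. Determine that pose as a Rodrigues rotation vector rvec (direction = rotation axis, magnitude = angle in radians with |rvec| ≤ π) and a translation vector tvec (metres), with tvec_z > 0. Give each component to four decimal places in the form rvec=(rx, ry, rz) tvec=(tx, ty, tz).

Intrinsics K: fx=860.3, fy=879.6, cx=325.7, cy=258.5
Marker side s = 0.195 m; corners in marker frame (Z=0):
  M0 = (-0.0975, +0.0975, 0)
  M1 = (+0.0975, +0.0975, 0)
  M2 = (+0.0975, -0.0975, 0)
  M3 = (-0.0975, -0.0975, 0)
Detected image corners:
  c0 = (470.033370, 262.800407) px
  c1 = (587.033125, 321.243020) px
  c2 = (618.292143, 215.574388) px
  c3 = (508.638622, 160.500344) px
Planar DLT: solve 8×8 A·h = b for H (H[2,2]=1):
  H  [+587.72066 -358.41327 +546.63100]
  H  [+293.94011 +454.44191 +238.40117]
  H  [+0.01312 -0.32839 +1.00000]
B = K⁻¹H; ‖b₁‖=0.754472, ‖b₂‖=0.754472; λ = 2/(‖b₁‖+‖b₂‖) = 1.325430, sign → tz>0 ⇒ λ=+1.325430
r₁ = λ·B[:,0] = (+0.89890,+0.43782,+0.01738); r₂ = λ·B[:,1] = (-0.38741,+0.81269,-0.43525)
r₃ = r₁×r₂ = (-0.20469,+0.38451,+0.90014); SVD([r₁ r₂ r₃]) → R = UVᵀ:
  R  [+0.89890 -0.38741 -0.20469]
  R  [+0.43782 +0.81269 +0.38451]
  R  [+0.01738 -0.43525 +0.90014]
t = (+0.34038, -0.03029, +1.32543) m
tr R = 2.611729; θ = arccos((tr R − 1)/2) = 0.633662 rad = 36.306°
axis k = ((R−Rᵀ)₃₂, (R−Rᵀ)₁₃, (R−Rᵀ)₂₁) / (2 sinθ) = (-0.692251, -0.187531, +0.696865)
rvec = θ·k = (-0.438653, -0.118831, +0.441577)

rvec=(-0.4387, -0.1188, 0.4416) tvec=(0.3404, -0.0303, 1.3254)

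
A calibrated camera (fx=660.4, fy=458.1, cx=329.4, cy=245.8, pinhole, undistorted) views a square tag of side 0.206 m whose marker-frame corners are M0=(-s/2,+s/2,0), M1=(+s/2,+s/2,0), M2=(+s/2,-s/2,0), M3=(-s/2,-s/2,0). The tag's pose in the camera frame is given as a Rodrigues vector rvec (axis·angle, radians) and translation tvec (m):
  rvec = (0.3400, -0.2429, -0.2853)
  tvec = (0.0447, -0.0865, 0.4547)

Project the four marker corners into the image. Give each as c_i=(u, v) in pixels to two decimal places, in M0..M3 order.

Intrinsics K: fx=660.4, fy=458.1, cx=329.4, cy=245.8
Marker side s = 0.206 m; corners in marker frame (Z=0):
  M0 = (-0.1030, +0.1030, 0)
  M1 = (+0.1030, +0.1030, 0)
  M2 = (+0.1030, -0.1030, 0)
  M3 = (-0.1030, -0.1030, 0)
rvec = (0.3400, -0.2429, -0.2853), |rvec| = θ = 0.50596 rad = 28.989°
Rodrigues: sinθ=0.48465, 1−cosθ=0.12529; R = I + sinθ·[k]× + (1−cosθ)·[k]×²:
    [+0.93129 +0.23286 -0.28014]
    [-0.31370 +0.90359 -0.29176]
    [+0.18519 +0.35959 +0.91455]
t = (0.0447, -0.0865, 0.4547) m
M0: Pc = R·M0+t = (-0.02724, +0.03888, +0.47266); u = 660.4·(-0.02724)/0.47266 + 329.4 = 291.3438, v = 458.1·(+0.03888)/0.47266 + 245.8 = 283.4826
M1: Pc = R·M1+t = (+0.16461, -0.02574, +0.51081); u = 660.4·(+0.16461)/0.51081 + 329.4 = 542.2111, v = 458.1·(-0.02574)/0.51081 + 245.8 = 222.7144
M2: Pc = R·M2+t = (+0.11664, -0.21188, +0.43674); u = 660.4·(+0.11664)/0.43674 + 329.4 = 505.7706, v = 458.1·(-0.21188)/0.43674 + 245.8 = 23.5551
M3: Pc = R·M3+t = (-0.07521, -0.14726, +0.39859); u = 660.4·(-0.07521)/0.39859 + 329.4 = 204.7924, v = 458.1·(-0.14726)/0.39859 + 245.8 = 76.5548

c0=(291.34, 283.48) c1=(542.21, 222.71) c2=(505.77, 23.56) c3=(204.79, 76.55)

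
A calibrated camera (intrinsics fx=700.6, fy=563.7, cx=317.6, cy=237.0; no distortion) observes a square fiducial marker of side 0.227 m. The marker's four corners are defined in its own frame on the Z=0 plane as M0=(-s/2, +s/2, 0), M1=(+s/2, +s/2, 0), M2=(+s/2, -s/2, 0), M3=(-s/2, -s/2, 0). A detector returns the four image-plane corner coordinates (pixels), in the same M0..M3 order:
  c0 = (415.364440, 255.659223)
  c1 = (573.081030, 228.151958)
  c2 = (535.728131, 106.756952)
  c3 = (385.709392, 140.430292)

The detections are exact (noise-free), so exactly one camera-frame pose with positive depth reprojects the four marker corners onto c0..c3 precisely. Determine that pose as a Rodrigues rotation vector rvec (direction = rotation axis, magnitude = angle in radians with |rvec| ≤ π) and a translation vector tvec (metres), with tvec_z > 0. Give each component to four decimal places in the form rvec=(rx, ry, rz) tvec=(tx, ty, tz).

rvec=(-0.1396, 0.3018, -0.2047) tvec=(0.2316, -0.1005, 1.0323)

Intrinsics K: fx=700.6, fy=563.7, cx=317.6, cy=237.0
Marker side s = 0.227 m; corners in marker frame (Z=0):
  M0 = (-0.1135, +0.1135, 0)
  M1 = (+0.1135, +0.1135, 0)
  M2 = (+0.1135, -0.1135, 0)
  M3 = (-0.1135, -0.1135, 0)
Detected image corners:
  c0 = (415.364440, 255.659223) px
  c1 = (573.081030, 228.151958) px
  c2 = (535.728131, 106.756952) px
  c3 = (385.709392, 140.430292) px
Planar DLT: solve 8×8 A·h = b for H (H[2,2]=1):
  H  [+547.98266 +70.04795 +474.79503]
  H  [-184.58776 +491.29912 +182.13746]
  H  [-0.27130 -0.16132 +1.00000]
B = K⁻¹H; ‖b₁‖=0.968729, ‖b₂‖=0.968729; λ = 2/(‖b₁‖+‖b₂‖) = 1.032280, sign → tz>0 ⇒ λ=+1.032280
r₁ = λ·B[:,0] = (+0.93437,-0.22028,-0.28006); r₂ = λ·B[:,1] = (+0.17870,+0.96971,-0.16653)
r₃ = r₁×r₂ = (+0.30826,+0.10555,+0.94543); SVD([r₁ r₂ r₃]) → R = UVᵀ:
  R  [+0.93437 +0.17870 +0.30826]
  R  [-0.22028 +0.96971 +0.10555]
  R  [-0.28006 -0.16653 +0.94543]
t = (+0.23161, -0.10047, +1.03228) m
tr R = 2.849506; θ = arccos((tr R − 1)/2) = 0.390410 rad = 22.369°
axis k = ((R−Rᵀ)₃₂, (R−Rᵀ)₁₃, (R−Rᵀ)₂₁) / (2 sinθ) = (-0.357459, +0.772945, -0.524193)
rvec = θ·k = (-0.139556, +0.301765, -0.204650)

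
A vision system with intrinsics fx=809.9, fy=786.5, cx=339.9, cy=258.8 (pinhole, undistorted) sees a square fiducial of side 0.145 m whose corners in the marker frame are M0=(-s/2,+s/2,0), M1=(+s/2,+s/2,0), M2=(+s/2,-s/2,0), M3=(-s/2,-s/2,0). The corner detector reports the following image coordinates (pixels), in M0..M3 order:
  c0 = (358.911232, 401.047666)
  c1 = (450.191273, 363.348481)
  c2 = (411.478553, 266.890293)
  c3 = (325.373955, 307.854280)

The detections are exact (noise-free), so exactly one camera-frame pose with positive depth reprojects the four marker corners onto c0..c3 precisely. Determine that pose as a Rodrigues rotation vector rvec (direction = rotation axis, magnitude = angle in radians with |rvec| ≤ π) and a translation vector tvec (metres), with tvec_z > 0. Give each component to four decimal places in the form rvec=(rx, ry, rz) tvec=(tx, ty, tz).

rvec=(-0.2176, 0.4597, -0.4017) tvec=(0.0622, 0.1072, 1.1159)

Intrinsics K: fx=809.9, fy=786.5, cx=339.9, cy=258.8
Marker side s = 0.145 m; corners in marker frame (Z=0):
  M0 = (-0.0725, +0.0725, 0)
  M1 = (+0.0725, +0.0725, 0)
  M2 = (+0.0725, -0.0725, 0)
  M3 = (-0.0725, -0.0725, 0)
Detected image corners:
  c0 = (358.911232, 401.047666) px
  c1 = (450.191273, 363.348481) px
  c2 = (411.478553, 266.890293) px
  c3 = (325.373955, 307.854280) px
Planar DLT: solve 8×8 A·h = b for H (H[2,2]=1):
  H  [+477.63713 +147.60971 +385.03409]
  H  [-387.27593 +566.13030 +334.37938]
  H  [-0.34592 -0.26154 +1.00000]
B = K⁻¹H; ‖b₁‖=0.896159, ‖b₂‖=0.896159; λ = 2/(‖b₁‖+‖b₂‖) = 1.115874, sign → tz>0 ⇒ λ=+1.115874
r₁ = λ·B[:,0] = (+0.82008,-0.42244,-0.38601); r₂ = λ·B[:,1] = (+0.32586,+0.89925,-0.29184)
r₃ = r₁×r₂ = (+0.47040,+0.11355,+0.87512); SVD([r₁ r₂ r₃]) → R = UVᵀ:
  R  [+0.82008 +0.32586 +0.47040]
  R  [-0.42244 +0.89925 +0.11355]
  R  [-0.38601 -0.29184 +0.87512]
t = (+0.06219, +0.10723, +1.11587) m
tr R = 2.594448; θ = arccos((tr R − 1)/2) = 0.648113 rad = 37.134°
axis k = ((R−Rᵀ)₃₂, (R−Rᵀ)₁₃, (R−Rᵀ)₂₁) / (2 sinθ) = (-0.335766, +0.709321, -0.619779)
rvec = θ·k = (-0.217614, +0.459720, -0.401687)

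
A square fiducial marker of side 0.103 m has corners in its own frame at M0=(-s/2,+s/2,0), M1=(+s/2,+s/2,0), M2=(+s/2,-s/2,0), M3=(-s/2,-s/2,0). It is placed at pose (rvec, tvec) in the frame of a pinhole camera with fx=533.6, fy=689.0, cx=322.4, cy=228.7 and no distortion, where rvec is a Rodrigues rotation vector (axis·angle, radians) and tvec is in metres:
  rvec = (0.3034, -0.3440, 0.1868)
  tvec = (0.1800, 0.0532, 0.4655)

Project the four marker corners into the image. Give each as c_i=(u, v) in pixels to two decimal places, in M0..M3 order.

Intrinsics K: fx=533.6, fy=689.0, cx=322.4, cy=228.7
Marker side s = 0.103 m; corners in marker frame (Z=0):
  M0 = (-0.0515, +0.0515, 0)
  M1 = (+0.0515, +0.0515, 0)
  M2 = (+0.0515, -0.0515, 0)
  M3 = (-0.0515, -0.0515, 0)
rvec = (0.3034, -0.3440, 0.1868), |rvec| = θ = 0.49526 rad = 28.376°
Rodrigues: sinθ=0.47526, 1−cosθ=0.12015; R = I + sinθ·[k]× + (1−cosθ)·[k]×²:
    [+0.92494 -0.23038 -0.30235]
    [+0.12813 +0.93781 -0.32263]
    [+0.35787 +0.25967 +0.89694]
t = (0.1800, 0.0532, 0.4655) m
M0: Pc = R·M0+t = (+0.12050, +0.09490, +0.46044); u = 533.6·(+0.12050)/0.46044 + 322.4 = 462.0467, v = 689.0·(+0.09490)/0.46044 + 228.7 = 370.7052
M1: Pc = R·M1+t = (+0.21577, +0.10810, +0.49730); u = 533.6·(+0.21577)/0.49730 + 322.4 = 553.9179, v = 689.0·(+0.10810)/0.49730 + 228.7 = 378.4641
M2: Pc = R·M2+t = (+0.23950, +0.01150, +0.47056); u = 533.6·(+0.23950)/0.47056 + 322.4 = 593.9858, v = 689.0·(+0.01150)/0.47056 + 228.7 = 245.5404
M3: Pc = R·M3+t = (+0.14423, -0.00170, +0.43370); u = 533.6·(+0.14423)/0.43370 + 322.4 = 499.8544, v = 689.0·(-0.00170)/0.43370 + 228.7 = 226.0055

c0=(462.05, 370.71) c1=(553.92, 378.46) c2=(593.99, 245.54) c3=(499.85, 226.01)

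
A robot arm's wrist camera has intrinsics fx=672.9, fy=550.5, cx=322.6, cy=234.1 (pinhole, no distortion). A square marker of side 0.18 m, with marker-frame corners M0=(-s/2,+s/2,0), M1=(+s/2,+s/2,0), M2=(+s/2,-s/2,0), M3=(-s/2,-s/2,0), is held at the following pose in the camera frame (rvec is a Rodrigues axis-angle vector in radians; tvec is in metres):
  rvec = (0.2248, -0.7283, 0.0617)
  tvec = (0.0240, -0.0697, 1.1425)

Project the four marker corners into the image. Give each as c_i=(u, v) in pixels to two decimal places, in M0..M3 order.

c0=(288.83, 244.10) c1=(366.25, 241.32) c2=(381.12, 160.13) c3=(302.99, 153.87)

Intrinsics K: fx=672.9, fy=550.5, cx=322.6, cy=234.1
Marker side s = 0.18 m; corners in marker frame (Z=0):
  M0 = (-0.0900, +0.0900, 0)
  M1 = (+0.0900, +0.0900, 0)
  M2 = (+0.0900, -0.0900, 0)
  M3 = (-0.0900, -0.0900, 0)
rvec = (0.2248, -0.7283, 0.0617), |rvec| = θ = 0.76470 rad = 43.814°
Rodrigues: sinθ=0.69232, 1−cosθ=0.27841; R = I + sinθ·[k]× + (1−cosθ)·[k]×²:
    [+0.74565 -0.13381 -0.65276]
    [-0.02209 +0.97413 -0.22492]
    [+0.66597 +0.18213 +0.72340]
t = (0.0240, -0.0697, 1.1425) m
M0: Pc = R·M0+t = (-0.05515, +0.01996, +1.09895); u = 672.9·(-0.05515)/1.09895 + 322.6 = 288.8303, v = 550.5·(+0.01996)/1.09895 + 234.1 = 244.0983
M1: Pc = R·M1+t = (+0.07907, +0.01598, +1.21883); u = 672.9·(+0.07907)/1.21883 + 322.6 = 366.2513, v = 550.5·(+0.01598)/1.21883 + 234.1 = 241.3192
M2: Pc = R·M2+t = (+0.10315, -0.15936, +1.18605); u = 672.9·(+0.10315)/1.18605 + 322.6 = 381.1227, v = 550.5·(-0.15936)/1.18605 + 234.1 = 160.1337
M3: Pc = R·M3+t = (-0.03107, -0.15538, +1.06617); u = 672.9·(-0.03107)/1.06617 + 322.6 = 302.9932, v = 550.5·(-0.15538)/1.06617 + 234.1 = 153.8703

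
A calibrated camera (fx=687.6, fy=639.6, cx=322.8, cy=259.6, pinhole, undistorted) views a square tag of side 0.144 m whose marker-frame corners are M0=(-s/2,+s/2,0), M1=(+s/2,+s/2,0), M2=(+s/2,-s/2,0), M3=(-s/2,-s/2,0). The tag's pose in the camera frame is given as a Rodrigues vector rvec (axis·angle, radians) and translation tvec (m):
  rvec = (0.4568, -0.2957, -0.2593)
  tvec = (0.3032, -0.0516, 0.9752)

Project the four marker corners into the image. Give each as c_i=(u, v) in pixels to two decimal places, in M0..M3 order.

Intrinsics K: fx=687.6, fy=639.6, cx=322.8, cy=259.6
Marker side s = 0.144 m; corners in marker frame (Z=0):
  M0 = (-0.0720, +0.0720, 0)
  M1 = (+0.0720, +0.0720, 0)
  M2 = (+0.0720, -0.0720, 0)
  M3 = (-0.0720, -0.0720, 0)
rvec = (0.4568, -0.2957, -0.2593), |rvec| = θ = 0.60278 rad = 34.537°
Rodrigues: sinθ=0.56693, 1−cosθ=0.17624; R = I + sinθ·[k]× + (1−cosθ)·[k]×²:
    [+0.92498 +0.17836 -0.33557]
    [-0.30940 +0.86618 -0.39245]
    [+0.22066 +0.46683 +0.85638]
t = (0.3032, -0.0516, 0.9752) m
M0: Pc = R·M0+t = (+0.24944, +0.03304, +0.99292); u = 687.6·(+0.24944)/0.99292 + 322.8 = 495.5399, v = 639.6·(+0.03304)/0.99292 + 259.6 = 280.8838
M1: Pc = R·M1+t = (+0.38264, -0.01151, +1.02470); u = 687.6·(+0.38264)/1.02470 + 322.8 = 579.5617, v = 639.6·(-0.01151)/1.02470 + 259.6 = 252.4144
M2: Pc = R·M2+t = (+0.35696, -0.13624, +0.95748); u = 687.6·(+0.35696)/0.95748 + 322.8 = 579.1437, v = 639.6·(-0.13624)/0.95748 + 259.6 = 168.5900
M3: Pc = R·M3+t = (+0.22376, -0.09169, +0.92570); u = 687.6·(+0.22376)/0.92570 + 322.8 = 489.0061, v = 639.6·(-0.09169)/0.92570 + 259.6 = 196.2495

c0=(495.54, 280.88) c1=(579.56, 252.41) c2=(579.14, 168.59) c3=(489.01, 196.25)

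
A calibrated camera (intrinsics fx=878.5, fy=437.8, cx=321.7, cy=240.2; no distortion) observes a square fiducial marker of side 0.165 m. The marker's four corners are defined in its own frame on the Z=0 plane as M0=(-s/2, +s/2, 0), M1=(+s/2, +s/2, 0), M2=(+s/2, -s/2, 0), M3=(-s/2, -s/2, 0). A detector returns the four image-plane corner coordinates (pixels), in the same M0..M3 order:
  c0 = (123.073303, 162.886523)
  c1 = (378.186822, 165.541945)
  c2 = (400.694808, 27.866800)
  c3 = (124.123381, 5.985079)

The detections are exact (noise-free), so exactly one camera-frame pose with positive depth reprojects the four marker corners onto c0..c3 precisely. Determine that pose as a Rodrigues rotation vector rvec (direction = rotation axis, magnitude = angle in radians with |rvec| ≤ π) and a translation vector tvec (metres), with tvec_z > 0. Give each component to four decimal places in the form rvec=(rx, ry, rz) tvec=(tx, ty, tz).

rvec=(0.2840, -0.4025, 0.0090) tvec=(-0.0338, -0.1730, 0.5185)

Intrinsics K: fx=878.5, fy=437.8, cx=321.7, cy=240.2
Marker side s = 0.165 m; corners in marker frame (Z=0):
  M0 = (-0.0825, +0.0825, 0)
  M1 = (+0.0825, +0.0825, 0)
  M2 = (+0.0825, -0.0825, 0)
  M3 = (-0.0825, -0.0825, 0)
Detected image corners:
  c0 = (123.073303, 162.886523) px
  c1 = (378.186822, 165.541945) px
  c2 = (400.694808, 27.866800) px
  c3 = (124.123381, 5.985079) px
Planar DLT: solve 8×8 A·h = b for H (H[2,2]=1):
  H  [+1800.14243 +58.58596 +264.46414]
  H  [+139.55598 +936.36918 +94.12185]
  H  [+0.74761 +0.52232 +1.00000]
B = K⁻¹H; ‖b₁‖=1.928500, ‖b₂‖=1.928500; λ = 2/(‖b₁‖+‖b₂‖) = 0.518538, sign → tz>0 ⇒ λ=+0.518538
r₁ = λ·B[:,0] = (+0.92058,-0.04740,+0.38767); r₂ = λ·B[:,1] = (-0.06460,+0.96045,+0.27084)
r₃ = r₁×r₂ = (-0.38517,-0.27437,+0.88111); SVD([r₁ r₂ r₃]) → R = UVᵀ:
  R  [+0.92058 -0.06460 -0.38517]
  R  [-0.04740 +0.96045 -0.27437]
  R  [+0.38767 +0.27084 +0.88111]
t = (-0.03378, -0.17302, +0.51854) m
tr R = 2.762147; θ = arccos((tr R − 1)/2) = 0.492669 rad = 28.228°
axis k = ((R−Rᵀ)₃₂, (R−Rᵀ)₁₃, (R−Rᵀ)₂₁) / (2 sinθ) = (+0.576362, -0.816992, +0.018180)
rvec = θ·k = (+0.283956, -0.402507, +0.008957)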